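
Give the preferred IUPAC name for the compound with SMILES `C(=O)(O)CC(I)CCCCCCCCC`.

The longest carbon chain that includes the –COOH group has 12 carbons, so the parent hydride is dodecane.
A carboxylic acid (terminal –COOH) is the principal characteristic group, giving the suffix -oic acid.
Number the chain so that the carboxylic acid carbon is C-1 by definition.
That gives an iodo group at C-3.
Assembling the pieces gives 3-iodododecanoic acid.

3-iodododecanoic acid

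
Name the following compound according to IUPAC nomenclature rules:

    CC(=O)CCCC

The longest carbon chain that includes the carbonyl has 6 carbons, so the parent hydride is hexane.
The highest-priority functional group is a ketone (C=O on an internal carbon), so the name ends in -one.
The numbering direction is chosen so that numbering from this end puts the carbonyl group at C-2 rather than C-5.
That gives the carbonyl at C-2.
Putting it together: hexan-2-one.

hexan-2-one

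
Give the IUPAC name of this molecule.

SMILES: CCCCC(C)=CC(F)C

The longest carbon chain that includes the multiple bond has 8 carbons, so the parent hydride is octane.
The chain contains a C=C double bond, so the unsaturation ending is -ene.
Number the chain so that numbering from this end puts the double bond at C-3 rather than C-5.
That gives the double bond between C-3 and C-4; a fluoro group at C-2; a methyl group at C-4.
Prefixes are listed alphabetically: fluoro, methyl.
The name is 2-fluoro-4-methyloct-3-ene.

2-fluoro-4-methyloct-3-ene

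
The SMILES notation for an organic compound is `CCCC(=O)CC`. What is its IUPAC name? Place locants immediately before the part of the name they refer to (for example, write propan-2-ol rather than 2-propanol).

The longest carbon chain that includes the carbonyl has 6 carbons, so the parent hydride is hexane.
The principal characteristic group is a ketone (C=O on an internal carbon), named with the suffix -one.
Number the chain so that numbering from this end puts the carbonyl group at C-3 rather than C-4.
This places the carbonyl at C-3.
Assembling the pieces gives hexan-3-one.

hexan-3-one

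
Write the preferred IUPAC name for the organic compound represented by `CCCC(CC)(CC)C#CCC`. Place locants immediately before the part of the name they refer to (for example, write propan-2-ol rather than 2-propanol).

5,5-diethyloct-3-yne

The longest chain bearing the multiple bond is 8 carbons long (octane).
A C≡C triple bond in the chain gives the infix -yne-.
The numbering direction is chosen so that numbering from this end puts the triple bond at C-3 rather than C-5.
This places the triple bond between C-3 and C-4; two ethyl groups at C-5.
Assembling the pieces gives 5,5-diethyloct-3-yne.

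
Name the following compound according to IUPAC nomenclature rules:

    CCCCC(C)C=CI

Counting along the main chain through the multiple bond gives 7 carbons: the parent is heptane.
A C=C double bond in the chain gives the infix -ene-.
Choose the numbering such that numbering from this end puts the double bond at C-1 rather than C-6.
That gives the double bond between C-1 and C-2; an iodo group at C-1; a methyl group at C-3.
The substituents are ordered alphabetically, ignoring any di-/tri- multipliers.
The name is 1-iodo-3-methylhept-1-ene.

1-iodo-3-methylhept-1-ene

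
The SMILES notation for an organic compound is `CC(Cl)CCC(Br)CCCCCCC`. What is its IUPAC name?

The parent chain contains 12 carbons (dodecane).
The numbering direction is chosen so that the substituent locant set {2,5} is lower than {8,11} at the first point of difference.
This places a bromo group at C-5; a chloro group at C-2.
The substituents are ordered alphabetically, ignoring any di-/tri- multipliers.
Assembling the pieces gives 5-bromo-2-chlorododecane.

5-bromo-2-chlorododecane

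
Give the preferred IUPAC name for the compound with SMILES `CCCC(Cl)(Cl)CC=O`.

The longest chain bearing the –CHO group is 6 carbons long (hexane).
The highest-priority functional group is an aldehyde (terminal –CHO), so the name ends in -al.
The numbering direction is chosen so that the aldehyde carbon is C-1 by definition.
That gives two chloro groups at C-3.
The name is 3,3-dichlorohexanal.

3,3-dichlorohexanal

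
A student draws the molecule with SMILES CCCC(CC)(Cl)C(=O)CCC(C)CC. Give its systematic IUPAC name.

The longest carbon chain that includes the carbonyl has 10 carbons, so the parent hydride is decane.
The highest-priority functional group is a ketone (C=O on an internal carbon), so the name ends in -one.
The numbering direction is chosen so that numbering from this end puts the carbonyl group at C-5 rather than C-6.
This places the carbonyl at C-5; a chloro group at C-4; an ethyl group at C-4; a methyl group at C-8.
Prefixes are listed alphabetically: chloro, ethyl, methyl.
The name is 4-chloro-4-ethyl-8-methyldecan-5-one.

4-chloro-4-ethyl-8-methyldecan-5-one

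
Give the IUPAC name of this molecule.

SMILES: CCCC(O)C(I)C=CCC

5-iodonon-6-en-4-ol

The longest chain bearing the –OH group and the multiple bond is 9 carbons long (nonane).
An alcohol (–OH) is the principal characteristic group, giving the suffix -ol.
A C=C double bond in the chain gives the infix -ene-.
Choose the numbering such that numbering from this end puts the hydroxyl group at C-4 rather than C-6.
That gives the hydroxyl at C-4; the double bond between C-6 and C-7; an iodo group at C-5.
Putting it together: 5-iodonon-6-en-4-ol.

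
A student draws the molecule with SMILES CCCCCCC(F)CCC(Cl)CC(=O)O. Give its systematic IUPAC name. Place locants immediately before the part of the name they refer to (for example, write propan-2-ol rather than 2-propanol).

3-chloro-6-fluorododecanoic acid

The longest chain bearing the –COOH group is 12 carbons long (dodecane).
A carboxylic acid (terminal –COOH) is the principal characteristic group, giving the suffix -oic acid.
Number the chain so that the carboxylic acid carbon is C-1 by definition.
That gives a chloro group at C-3; a fluoro group at C-6.
Substituent prefixes are cited in alphabetical order (multiplying prefixes like di-/tri- are ignored for ordering).
Putting it together: 3-chloro-6-fluorododecanoic acid.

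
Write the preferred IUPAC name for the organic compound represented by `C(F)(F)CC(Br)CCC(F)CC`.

3-bromo-1,1,6-trifluorooctane

The longest carbon chain is 8 atoms: the parent is octane.
The numbering direction is chosen so that the substituent locant set {1,1,3,6} is lower than {3,6,8,8} at the first point of difference.
That gives a bromo group at C-3; fluoro groups at C-1 (×2) and C-6.
Substituent prefixes are cited in alphabetical order (multiplying prefixes like di-/tri- are ignored for ordering).
The name is 3-bromo-1,1,6-trifluorooctane.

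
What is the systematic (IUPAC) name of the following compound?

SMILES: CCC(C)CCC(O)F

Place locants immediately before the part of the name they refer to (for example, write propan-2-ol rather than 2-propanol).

The longest chain bearing the –OH group is 6 carbons long (hexane).
The highest-priority functional group is an alcohol (–OH), so the name ends in -ol.
Number the chain so that numbering from this end puts the hydroxyl group at C-1 rather than C-6.
This places the hydroxyl at C-1; a fluoro group at C-1; a methyl group at C-4.
The substituents are ordered alphabetically, ignoring any di-/tri- multipliers.
Assembling the pieces gives 1-fluoro-4-methylhexan-1-ol.

1-fluoro-4-methylhexan-1-ol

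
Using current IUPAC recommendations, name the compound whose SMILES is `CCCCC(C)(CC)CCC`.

4-ethyl-4-methyloctane

The longest carbon chain is 8 atoms: the parent is octane.
Choose the numbering such that the substituent locant set {4,4} is lower than {5,5} at the first point of difference.
That gives an ethyl group at C-4; a methyl group at C-4.
Substituent prefixes are cited in alphabetical order (multiplying prefixes like di-/tri- are ignored for ordering).
Assembling the pieces gives 4-ethyl-4-methyloctane.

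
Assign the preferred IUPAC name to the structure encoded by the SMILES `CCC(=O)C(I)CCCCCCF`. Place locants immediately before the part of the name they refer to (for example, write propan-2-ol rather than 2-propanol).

Counting along the main chain through the carbonyl gives 10 carbons: the parent is decane.
A ketone (C=O on an internal carbon) is the principal characteristic group, giving the suffix -one.
The numbering direction is chosen so that numbering from this end puts the carbonyl group at C-3 rather than C-8.
With this numbering: the carbonyl at C-3; a fluoro group at C-10; an iodo group at C-4.
The substituents are ordered alphabetically, ignoring any di-/tri- multipliers.
The name is 10-fluoro-4-iododecan-3-one.

10-fluoro-4-iododecan-3-one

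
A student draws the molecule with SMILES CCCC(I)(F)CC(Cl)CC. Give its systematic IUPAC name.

3-chloro-5-fluoro-5-iodooctane

The longest carbon chain is 8 atoms: the parent is octane.
Choose the numbering such that the substituent locant set {3,5,5} is lower than {4,4,6} at the first point of difference.
This places a chloro group at C-3; a fluoro group at C-5; an iodo group at C-5.
Prefixes are listed alphabetically: chloro, fluoro, iodo.
Putting it together: 3-chloro-5-fluoro-5-iodooctane.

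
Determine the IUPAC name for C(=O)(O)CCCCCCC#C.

The longest carbon chain that includes the –COOH group and the multiple bond has 9 carbons, so the parent hydride is nonane.
The principal characteristic group is a carboxylic acid (terminal –COOH), named with the suffix -oic acid.
There is one C≡C triple bond, indicated by the ending -yne.
Number the chain so that the carboxylic acid carbon is C-1 by definition.
That gives the triple bond between C-8 and C-9.
Putting it together: non-8-ynoic acid.

non-8-ynoic acid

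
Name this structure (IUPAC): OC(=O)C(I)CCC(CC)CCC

The longest carbon chain that includes the –COOH group has 8 carbons, so the parent hydride is octane.
The principal characteristic group is a carboxylic acid (terminal –COOH), named with the suffix -oic acid.
The numbering direction is chosen so that the carboxylic acid carbon is C-1 by definition.
With this numbering: an ethyl group at C-5; an iodo group at C-2.
The substituents are ordered alphabetically, ignoring any di-/tri- multipliers.
The name is 5-ethyl-2-iodooctanoic acid.

5-ethyl-2-iodooctanoic acid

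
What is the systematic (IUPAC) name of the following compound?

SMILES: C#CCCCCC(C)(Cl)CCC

The longest carbon chain that includes the multiple bond has 10 carbons, so the parent hydride is decane.
A C≡C triple bond in the chain gives the infix -yne-.
The numbering direction is chosen so that numbering from this end puts the triple bond at C-1 rather than C-9.
With this numbering: the triple bond between C-1 and C-2; a chloro group at C-7; a methyl group at C-7.
Prefixes are listed alphabetically: chloro, methyl.
The name is 7-chloro-7-methyldec-1-yne.

7-chloro-7-methyldec-1-yne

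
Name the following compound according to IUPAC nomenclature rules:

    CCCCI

1-iodobutane

The longest continuous carbon chain has 4 atoms, so the parent hydride is butane.
Choose the numbering such that the substituent locant set {1} is lower than {4} at the first point of difference.
With this numbering: an iodo group at C-1.
Assembling the pieces gives 1-iodobutane.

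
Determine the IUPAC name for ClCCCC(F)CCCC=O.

8-chloro-5-fluorooctanal

Counting along the main chain through the –CHO group gives 8 carbons: the parent is octane.
An aldehyde (terminal –CHO) is the principal characteristic group, giving the suffix -al.
Choose the numbering such that the aldehyde carbon is C-1 by definition.
With this numbering: a chloro group at C-8; a fluoro group at C-5.
Substituent prefixes are cited in alphabetical order (multiplying prefixes like di-/tri- are ignored for ordering).
Putting it together: 8-chloro-5-fluorooctanal.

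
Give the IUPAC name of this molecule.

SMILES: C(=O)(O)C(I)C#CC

The longest carbon chain that includes the –COOH group and the multiple bond has 5 carbons, so the parent hydride is pentane.
The highest-priority functional group is a carboxylic acid (terminal –COOH), so the name ends in -oic acid.
There is one C≡C triple bond, indicated by the ending -yne.
Number the chain so that the carboxylic acid carbon is C-1 by definition.
This places the triple bond between C-3 and C-4; an iodo group at C-2.
Putting it together: 2-iodopent-3-ynoic acid.

2-iodopent-3-ynoic acid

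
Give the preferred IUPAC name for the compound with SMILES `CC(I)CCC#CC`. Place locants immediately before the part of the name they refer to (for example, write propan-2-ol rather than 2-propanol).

6-iodohept-2-yne

The longest carbon chain that includes the multiple bond has 7 carbons, so the parent hydride is heptane.
A C≡C triple bond in the chain gives the infix -yne-.
Choose the numbering such that numbering from this end puts the triple bond at C-2 rather than C-5.
This places the triple bond between C-2 and C-3; an iodo group at C-6.
Putting it together: 6-iodohept-2-yne.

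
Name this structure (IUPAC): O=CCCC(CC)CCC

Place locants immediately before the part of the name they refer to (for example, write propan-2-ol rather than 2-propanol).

The longest chain bearing the –CHO group is 7 carbons long (heptane).
The principal characteristic group is an aldehyde (terminal –CHO), named with the suffix -al.
The numbering direction is chosen so that the aldehyde carbon is C-1 by definition.
This places an ethyl group at C-4.
The name is 4-ethylheptanal.

4-ethylheptanal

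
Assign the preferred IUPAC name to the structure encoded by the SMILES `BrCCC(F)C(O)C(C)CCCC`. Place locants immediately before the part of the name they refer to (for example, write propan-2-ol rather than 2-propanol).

Counting along the main chain through the –OH group gives 9 carbons: the parent is nonane.
The highest-priority functional group is an alcohol (–OH), so the name ends in -ol.
The numbering direction is chosen so that numbering from this end puts the hydroxyl group at C-4 rather than C-6.
That gives the hydroxyl at C-4; a bromo group at C-1; a fluoro group at C-3; a methyl group at C-5.
Substituent prefixes are cited in alphabetical order (multiplying prefixes like di-/tri- are ignored for ordering).
The name is 1-bromo-3-fluoro-5-methylnonan-4-ol.

1-bromo-3-fluoro-5-methylnonan-4-ol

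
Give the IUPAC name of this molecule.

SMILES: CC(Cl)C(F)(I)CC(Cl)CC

The longest carbon chain is 7 atoms: the parent is heptane.
Choose the numbering such that the substituent locant set {2,3,3,5} is lower than {3,5,5,6} at the first point of difference.
With this numbering: chloro groups at C-2 and C-5; a fluoro group at C-3; an iodo group at C-3.
Prefixes are listed alphabetically: chloro, fluoro, iodo.
Assembling the pieces gives 2,5-dichloro-3-fluoro-3-iodoheptane.

2,5-dichloro-3-fluoro-3-iodoheptane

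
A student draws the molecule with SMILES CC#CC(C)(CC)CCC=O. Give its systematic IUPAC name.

The longest chain bearing the –CHO group and the multiple bond is 7 carbons long (heptane).
The highest-priority functional group is an aldehyde (terminal –CHO), so the name ends in -al.
The chain contains a C≡C triple bond, so the unsaturation ending is -yne.
Choose the numbering such that the aldehyde carbon is C-1 by definition.
That gives the triple bond between C-5 and C-6; an ethyl group at C-4; a methyl group at C-4.
Substituent prefixes are cited in alphabetical order (multiplying prefixes like di-/tri- are ignored for ordering).
Assembling the pieces gives 4-ethyl-4-methylhept-5-ynal.

4-ethyl-4-methylhept-5-ynal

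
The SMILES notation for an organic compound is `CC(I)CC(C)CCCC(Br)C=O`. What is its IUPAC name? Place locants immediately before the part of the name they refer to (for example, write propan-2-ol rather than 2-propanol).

2-bromo-8-iodo-6-methylnonanal

The longest chain bearing the –CHO group is 9 carbons long (nonane).
An aldehyde (terminal –CHO) is the principal characteristic group, giving the suffix -al.
Number the chain so that the aldehyde carbon is C-1 by definition.
With this numbering: a bromo group at C-2; an iodo group at C-8; a methyl group at C-6.
Prefixes are listed alphabetically: bromo, iodo, methyl.
The name is 2-bromo-8-iodo-6-methylnonanal.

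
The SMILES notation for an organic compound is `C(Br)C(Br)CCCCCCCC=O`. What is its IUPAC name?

The longest carbon chain that includes the –CHO group has 10 carbons, so the parent hydride is decane.
The highest-priority functional group is an aldehyde (terminal –CHO), so the name ends in -al.
Number the chain so that the aldehyde carbon is C-1 by definition.
This places bromo groups at C-9 and C-10.
The name is 9,10-dibromodecanal.

9,10-dibromodecanal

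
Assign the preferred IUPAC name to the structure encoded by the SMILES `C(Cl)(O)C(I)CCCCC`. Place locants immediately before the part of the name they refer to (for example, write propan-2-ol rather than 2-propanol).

1-chloro-2-iodoheptan-1-ol

The longest chain bearing the –OH group is 7 carbons long (heptane).
The highest-priority functional group is an alcohol (–OH), so the name ends in -ol.
Number the chain so that numbering from this end puts the hydroxyl group at C-1 rather than C-7.
This places the hydroxyl at C-1; a chloro group at C-1; an iodo group at C-2.
Substituent prefixes are cited in alphabetical order (multiplying prefixes like di-/tri- are ignored for ordering).
Assembling the pieces gives 1-chloro-2-iodoheptan-1-ol.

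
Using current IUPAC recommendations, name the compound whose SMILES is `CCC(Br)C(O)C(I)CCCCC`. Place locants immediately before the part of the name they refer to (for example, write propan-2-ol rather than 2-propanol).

3-bromo-5-iododecan-4-ol

The longest carbon chain that includes the –OH group has 10 carbons, so the parent hydride is decane.
An alcohol (–OH) is the principal characteristic group, giving the suffix -ol.
Number the chain so that numbering from this end puts the hydroxyl group at C-4 rather than C-7.
With this numbering: the hydroxyl at C-4; a bromo group at C-3; an iodo group at C-5.
Prefixes are listed alphabetically: bromo, iodo.
Putting it together: 3-bromo-5-iododecan-4-ol.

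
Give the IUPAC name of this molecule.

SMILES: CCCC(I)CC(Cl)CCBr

1-bromo-3-chloro-5-iodooctane

The longest continuous carbon chain has 8 atoms, so the parent hydride is octane.
Number the chain so that the substituent locant set {1,3,5} is lower than {4,6,8} at the first point of difference.
With this numbering: a bromo group at C-1; a chloro group at C-3; an iodo group at C-5.
Substituent prefixes are cited in alphabetical order (multiplying prefixes like di-/tri- are ignored for ordering).
Putting it together: 1-bromo-3-chloro-5-iodooctane.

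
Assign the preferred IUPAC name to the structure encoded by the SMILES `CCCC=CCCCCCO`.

Counting along the main chain through the –OH group and the multiple bond gives 10 carbons: the parent is decane.
The highest-priority functional group is an alcohol (–OH), so the name ends in -ol.
There is one C=C double bond, indicated by the ending -ene.
Choose the numbering such that numbering from this end puts the hydroxyl group at C-1 rather than C-10.
That gives the hydroxyl at C-1; the double bond between C-6 and C-7.
The name is dec-6-en-1-ol.

dec-6-en-1-ol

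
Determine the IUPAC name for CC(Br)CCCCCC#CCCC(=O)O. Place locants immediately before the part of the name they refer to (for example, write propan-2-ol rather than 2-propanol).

11-bromododec-4-ynoic acid

The longest carbon chain that includes the –COOH group and the multiple bond has 12 carbons, so the parent hydride is dodecane.
The highest-priority functional group is a carboxylic acid (terminal –COOH), so the name ends in -oic acid.
There is one C≡C triple bond, indicated by the ending -yne.
Choose the numbering such that the carboxylic acid carbon is C-1 by definition.
With this numbering: the triple bond between C-4 and C-5; a bromo group at C-11.
Assembling the pieces gives 11-bromododec-4-ynoic acid.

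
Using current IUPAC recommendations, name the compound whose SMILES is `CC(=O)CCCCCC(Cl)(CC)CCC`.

8-chloro-8-ethylundecan-2-one

Counting along the main chain through the carbonyl gives 11 carbons: the parent is undecane.
A ketone (C=O on an internal carbon) is the principal characteristic group, giving the suffix -one.
Number the chain so that numbering from this end puts the carbonyl group at C-2 rather than C-10.
With this numbering: the carbonyl at C-2; a chloro group at C-8; an ethyl group at C-8.
Substituent prefixes are cited in alphabetical order (multiplying prefixes like di-/tri- are ignored for ordering).
Putting it together: 8-chloro-8-ethylundecan-2-one.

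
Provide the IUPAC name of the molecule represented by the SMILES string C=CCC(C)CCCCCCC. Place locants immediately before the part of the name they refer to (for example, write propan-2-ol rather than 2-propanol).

The longest carbon chain that includes the multiple bond has 11 carbons, so the parent hydride is undecane.
A C=C double bond in the chain gives the infix -ene-.
Choose the numbering such that numbering from this end puts the double bond at C-1 rather than C-10.
That gives the double bond between C-1 and C-2; a methyl group at C-4.
Assembling the pieces gives 4-methylundec-1-ene.

4-methylundec-1-ene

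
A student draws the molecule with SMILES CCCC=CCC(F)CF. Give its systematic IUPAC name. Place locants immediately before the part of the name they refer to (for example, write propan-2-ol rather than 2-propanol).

1,2-difluorooct-4-ene

Counting along the main chain through the multiple bond gives 8 carbons: the parent is octane.
The chain contains a C=C double bond, so the unsaturation ending is -ene.
Number the chain so that the substituent locant set {1,2} is lower than {7,8} at the first point of difference.
This places the double bond between C-4 and C-5; fluoro groups at C-1 and C-2.
Assembling the pieces gives 1,2-difluorooct-4-ene.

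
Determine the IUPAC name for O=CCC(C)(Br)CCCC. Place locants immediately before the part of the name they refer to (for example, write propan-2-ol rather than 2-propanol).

The longest carbon chain that includes the –CHO group has 7 carbons, so the parent hydride is heptane.
An aldehyde (terminal –CHO) is the principal characteristic group, giving the suffix -al.
Number the chain so that the aldehyde carbon is C-1 by definition.
With this numbering: a bromo group at C-3; a methyl group at C-3.
Prefixes are listed alphabetically: bromo, methyl.
The name is 3-bromo-3-methylheptanal.

3-bromo-3-methylheptanal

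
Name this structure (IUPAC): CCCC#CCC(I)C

The longest carbon chain that includes the multiple bond has 8 carbons, so the parent hydride is octane.
The chain contains a C≡C triple bond, so the unsaturation ending is -yne.
Choose the numbering such that the substituent locant set {2} is lower than {7} at the first point of difference.
This places the triple bond between C-4 and C-5; an iodo group at C-2.
Putting it together: 2-iodooct-4-yne.

2-iodooct-4-yne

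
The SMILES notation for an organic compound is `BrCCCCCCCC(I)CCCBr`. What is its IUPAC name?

The parent chain contains 11 carbons (undecane).
The numbering direction is chosen so that the substituent locant set {1,4,11} is lower than {1,8,11} at the first point of difference.
This places bromo groups at C-1 and C-11; an iodo group at C-4.
Substituent prefixes are cited in alphabetical order (multiplying prefixes like di-/tri- are ignored for ordering).
Putting it together: 1,11-dibromo-4-iodoundecane.

1,11-dibromo-4-iodoundecane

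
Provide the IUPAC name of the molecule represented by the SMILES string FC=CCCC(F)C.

1,5-difluorohex-1-ene

The longest carbon chain that includes the multiple bond has 6 carbons, so the parent hydride is hexane.
A C=C double bond in the chain gives the infix -ene-.
Number the chain so that numbering from this end puts the double bond at C-1 rather than C-5.
With this numbering: the double bond between C-1 and C-2; fluoro groups at C-1 and C-5.
Putting it together: 1,5-difluorohex-1-ene.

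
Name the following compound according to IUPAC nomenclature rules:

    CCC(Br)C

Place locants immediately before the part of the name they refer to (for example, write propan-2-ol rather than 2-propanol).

The longest carbon chain is 4 atoms: the parent is butane.
Number the chain so that the substituent locant set {2} is lower than {3} at the first point of difference.
This places a bromo group at C-2.
Putting it together: 2-bromobutane.

2-bromobutane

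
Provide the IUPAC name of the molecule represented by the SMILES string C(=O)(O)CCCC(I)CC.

The longest chain bearing the –COOH group is 7 carbons long (heptane).
A carboxylic acid (terminal –COOH) is the principal characteristic group, giving the suffix -oic acid.
Number the chain so that the carboxylic acid carbon is C-1 by definition.
This places an iodo group at C-5.
Putting it together: 5-iodoheptanoic acid.

5-iodoheptanoic acid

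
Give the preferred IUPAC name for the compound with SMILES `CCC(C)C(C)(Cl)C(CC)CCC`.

4-chloro-5-ethyl-3,4-dimethyloctane

The parent chain contains 8 carbons (octane).
The numbering direction is chosen so that the substituent locant set {3,4,4,5} is lower than {4,5,5,6} at the first point of difference.
That gives a chloro group at C-4; an ethyl group at C-5; methyl groups at C-3 and C-4.
Substituent prefixes are cited in alphabetical order (multiplying prefixes like di-/tri- are ignored for ordering).
The name is 4-chloro-5-ethyl-3,4-dimethyloctane.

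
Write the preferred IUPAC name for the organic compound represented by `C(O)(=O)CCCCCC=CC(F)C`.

The longest chain bearing the –COOH group and the multiple bond is 10 carbons long (decane).
A carboxylic acid (terminal –COOH) is the principal characteristic group, giving the suffix -oic acid.
A C=C double bond in the chain gives the infix -ene-.
Number the chain so that the carboxylic acid carbon is C-1 by definition.
This places the double bond between C-7 and C-8; a fluoro group at C-9.
Putting it together: 9-fluorodec-7-enoic acid.

9-fluorodec-7-enoic acid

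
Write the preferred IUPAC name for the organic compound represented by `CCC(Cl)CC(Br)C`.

2-bromo-4-chlorohexane

The longest carbon chain is 6 atoms: the parent is hexane.
Choose the numbering such that the substituent locant set {2,4} is lower than {3,5} at the first point of difference.
With this numbering: a bromo group at C-2; a chloro group at C-4.
The substituents are ordered alphabetically, ignoring any di-/tri- multipliers.
Putting it together: 2-bromo-4-chlorohexane.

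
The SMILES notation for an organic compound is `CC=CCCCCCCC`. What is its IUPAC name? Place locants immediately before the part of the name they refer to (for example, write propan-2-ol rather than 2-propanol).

dec-2-ene

The longest chain bearing the multiple bond is 10 carbons long (decane).
The chain contains a C=C double bond, so the unsaturation ending is -ene.
The numbering direction is chosen so that numbering from this end puts the double bond at C-2 rather than C-8.
With this numbering: the double bond between C-2 and C-3.
Putting it together: dec-2-ene.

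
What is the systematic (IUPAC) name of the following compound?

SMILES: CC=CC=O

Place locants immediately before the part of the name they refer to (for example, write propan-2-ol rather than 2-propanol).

but-2-enal

The longest chain bearing the –CHO group and the multiple bond is 4 carbons long (butane).
The principal characteristic group is an aldehyde (terminal –CHO), named with the suffix -al.
The chain contains a C=C double bond, so the unsaturation ending is -ene.
Choose the numbering such that the aldehyde carbon is C-1 by definition.
With this numbering: the double bond between C-2 and C-3.
Putting it together: but-2-enal.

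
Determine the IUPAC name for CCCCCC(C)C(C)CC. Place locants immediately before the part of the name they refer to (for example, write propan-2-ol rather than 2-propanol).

The parent chain contains 9 carbons (nonane).
The numbering direction is chosen so that the substituent locant set {3,4} is lower than {6,7} at the first point of difference.
That gives methyl groups at C-3 and C-4.
Putting it together: 3,4-dimethylnonane.

3,4-dimethylnonane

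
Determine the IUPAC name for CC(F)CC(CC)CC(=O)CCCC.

7-ethyl-9-fluorodecan-5-one

Counting along the main chain through the carbonyl gives 10 carbons: the parent is decane.
The principal characteristic group is a ketone (C=O on an internal carbon), named with the suffix -one.
The numbering direction is chosen so that numbering from this end puts the carbonyl group at C-5 rather than C-6.
That gives the carbonyl at C-5; an ethyl group at C-7; a fluoro group at C-9.
Substituent prefixes are cited in alphabetical order (multiplying prefixes like di-/tri- are ignored for ordering).
Assembling the pieces gives 7-ethyl-9-fluorodecan-5-one.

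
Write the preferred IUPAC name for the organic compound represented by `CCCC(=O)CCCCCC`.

The longest carbon chain that includes the carbonyl has 10 carbons, so the parent hydride is decane.
The highest-priority functional group is a ketone (C=O on an internal carbon), so the name ends in -one.
Choose the numbering such that numbering from this end puts the carbonyl group at C-4 rather than C-7.
With this numbering: the carbonyl at C-4.
Putting it together: decan-4-one.

decan-4-one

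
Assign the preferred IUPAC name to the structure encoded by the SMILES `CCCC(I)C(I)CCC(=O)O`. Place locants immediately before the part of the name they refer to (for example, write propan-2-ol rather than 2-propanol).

The longest chain bearing the –COOH group is 8 carbons long (octane).
The highest-priority functional group is a carboxylic acid (terminal –COOH), so the name ends in -oic acid.
Number the chain so that the carboxylic acid carbon is C-1 by definition.
That gives iodo groups at C-4 and C-5.
Assembling the pieces gives 4,5-diiodooctanoic acid.

4,5-diiodooctanoic acid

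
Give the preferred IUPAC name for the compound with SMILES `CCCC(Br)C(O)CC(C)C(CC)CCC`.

4-bromo-8-ethyl-7-methylundecan-5-ol

Counting along the main chain through the –OH group gives 11 carbons: the parent is undecane.
The principal characteristic group is an alcohol (–OH), named with the suffix -ol.
Choose the numbering such that numbering from this end puts the hydroxyl group at C-5 rather than C-7.
This places the hydroxyl at C-5; a bromo group at C-4; an ethyl group at C-8; a methyl group at C-7.
The substituents are ordered alphabetically, ignoring any di-/tri- multipliers.
The name is 4-bromo-8-ethyl-7-methylundecan-5-ol.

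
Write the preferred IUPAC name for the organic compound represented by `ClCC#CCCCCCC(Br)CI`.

Counting along the main chain through the multiple bond gives 10 carbons: the parent is decane.
A C≡C triple bond in the chain gives the infix -yne-.
The numbering direction is chosen so that numbering from this end puts the triple bond at C-2 rather than C-8.
This places the triple bond between C-2 and C-3; a bromo group at C-9; a chloro group at C-1; an iodo group at C-10.
Prefixes are listed alphabetically: bromo, chloro, iodo.
Putting it together: 9-bromo-1-chloro-10-iododec-2-yne.

9-bromo-1-chloro-10-iododec-2-yne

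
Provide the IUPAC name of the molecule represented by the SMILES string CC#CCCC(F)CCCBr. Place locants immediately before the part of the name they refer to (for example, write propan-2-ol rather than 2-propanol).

Counting along the main chain through the multiple bond gives 9 carbons: the parent is nonane.
The chain contains a C≡C triple bond, so the unsaturation ending is -yne.
Number the chain so that numbering from this end puts the triple bond at C-2 rather than C-7.
With this numbering: the triple bond between C-2 and C-3; a bromo group at C-9; a fluoro group at C-6.
Prefixes are listed alphabetically: bromo, fluoro.
Assembling the pieces gives 9-bromo-6-fluoronon-2-yne.

9-bromo-6-fluoronon-2-yne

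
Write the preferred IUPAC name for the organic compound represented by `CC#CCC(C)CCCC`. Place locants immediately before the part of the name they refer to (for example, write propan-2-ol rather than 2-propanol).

Counting along the main chain through the multiple bond gives 9 carbons: the parent is nonane.
There is one C≡C triple bond, indicated by the ending -yne.
Number the chain so that numbering from this end puts the triple bond at C-2 rather than C-7.
With this numbering: the triple bond between C-2 and C-3; a methyl group at C-5.
The name is 5-methylnon-2-yne.

5-methylnon-2-yne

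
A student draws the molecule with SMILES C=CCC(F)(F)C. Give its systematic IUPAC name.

4,4-difluoropent-1-ene

The longest chain bearing the multiple bond is 5 carbons long (pentane).
The chain contains a C=C double bond, so the unsaturation ending is -ene.
Choose the numbering such that numbering from this end puts the double bond at C-1 rather than C-4.
With this numbering: the double bond between C-1 and C-2; two fluoro groups at C-4.
Putting it together: 4,4-difluoropent-1-ene.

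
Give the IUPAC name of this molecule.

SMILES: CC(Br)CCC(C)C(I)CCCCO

9-bromo-5-iodo-6-methyldecan-1-ol

The longest carbon chain that includes the –OH group has 10 carbons, so the parent hydride is decane.
The highest-priority functional group is an alcohol (–OH), so the name ends in -ol.
Number the chain so that numbering from this end puts the hydroxyl group at C-1 rather than C-10.
This places the hydroxyl at C-1; a bromo group at C-9; an iodo group at C-5; a methyl group at C-6.
Substituent prefixes are cited in alphabetical order (multiplying prefixes like di-/tri- are ignored for ordering).
The name is 9-bromo-5-iodo-6-methyldecan-1-ol.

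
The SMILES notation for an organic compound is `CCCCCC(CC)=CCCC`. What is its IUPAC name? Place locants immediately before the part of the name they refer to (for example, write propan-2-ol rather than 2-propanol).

The longest carbon chain that includes the multiple bond has 10 carbons, so the parent hydride is decane.
A C=C double bond in the chain gives the infix -ene-.
The numbering direction is chosen so that numbering from this end puts the double bond at C-4 rather than C-6.
This places the double bond between C-4 and C-5; an ethyl group at C-5.
Putting it together: 5-ethyldec-4-ene.

5-ethyldec-4-ene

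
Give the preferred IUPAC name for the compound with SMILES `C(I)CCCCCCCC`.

1-iodononane

The longest continuous carbon chain has 9 atoms, so the parent hydride is nonane.
The numbering direction is chosen so that the substituent locant set {1} is lower than {9} at the first point of difference.
With this numbering: an iodo group at C-1.
Assembling the pieces gives 1-iodononane.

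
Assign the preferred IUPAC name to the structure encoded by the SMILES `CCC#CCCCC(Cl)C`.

8-chloronon-3-yne

Counting along the main chain through the multiple bond gives 9 carbons: the parent is nonane.
There is one C≡C triple bond, indicated by the ending -yne.
The numbering direction is chosen so that numbering from this end puts the triple bond at C-3 rather than C-6.
This places the triple bond between C-3 and C-4; a chloro group at C-8.
The name is 8-chloronon-3-yne.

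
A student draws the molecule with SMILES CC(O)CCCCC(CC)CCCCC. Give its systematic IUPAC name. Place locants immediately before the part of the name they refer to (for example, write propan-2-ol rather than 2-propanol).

The longest chain bearing the –OH group is 12 carbons long (dodecane).
The principal characteristic group is an alcohol (–OH), named with the suffix -ol.
Choose the numbering such that numbering from this end puts the hydroxyl group at C-2 rather than C-11.
This places the hydroxyl at C-2; an ethyl group at C-7.
Putting it together: 7-ethyldodecan-2-ol.

7-ethyldodecan-2-ol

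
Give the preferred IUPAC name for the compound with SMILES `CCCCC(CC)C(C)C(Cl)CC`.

3-chloro-5-ethyl-4-methylnonane

The longest continuous carbon chain has 9 atoms, so the parent hydride is nonane.
Choose the numbering such that the substituent locant set {3,4,5} is lower than {5,6,7} at the first point of difference.
That gives a chloro group at C-3; an ethyl group at C-5; a methyl group at C-4.
Prefixes are listed alphabetically: chloro, ethyl, methyl.
Putting it together: 3-chloro-5-ethyl-4-methylnonane.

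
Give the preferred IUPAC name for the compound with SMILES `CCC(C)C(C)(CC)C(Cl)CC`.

3-chloro-4-ethyl-4,5-dimethylheptane

The longest carbon chain is 7 atoms: the parent is heptane.
Choose the numbering such that the locant sets are identical either way, so the alphabetically earlier chloro substituent takes the lower locant (3 rather than 5).
This places a chloro group at C-3; an ethyl group at C-4; methyl groups at C-4 and C-5.
Substituent prefixes are cited in alphabetical order (multiplying prefixes like di-/tri- are ignored for ordering).
Putting it together: 3-chloro-4-ethyl-4,5-dimethylheptane.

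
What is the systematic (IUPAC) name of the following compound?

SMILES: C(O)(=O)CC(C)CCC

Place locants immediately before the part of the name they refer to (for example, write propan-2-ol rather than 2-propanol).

3-methylhexanoic acid

The longest carbon chain that includes the –COOH group has 6 carbons, so the parent hydride is hexane.
The principal characteristic group is a carboxylic acid (terminal –COOH), named with the suffix -oic acid.
Choose the numbering such that the carboxylic acid carbon is C-1 by definition.
This places a methyl group at C-3.
The name is 3-methylhexanoic acid.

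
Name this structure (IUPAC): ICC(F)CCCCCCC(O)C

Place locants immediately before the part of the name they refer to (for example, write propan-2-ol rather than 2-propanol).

The longest carbon chain that includes the –OH group has 10 carbons, so the parent hydride is decane.
The highest-priority functional group is an alcohol (–OH), so the name ends in -ol.
Choose the numbering such that numbering from this end puts the hydroxyl group at C-2 rather than C-9.
That gives the hydroxyl at C-2; a fluoro group at C-9; an iodo group at C-10.
Prefixes are listed alphabetically: fluoro, iodo.
Assembling the pieces gives 9-fluoro-10-iododecan-2-ol.

9-fluoro-10-iododecan-2-ol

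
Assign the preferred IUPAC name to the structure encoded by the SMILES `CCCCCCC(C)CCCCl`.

1-chloro-4-methyldecane

The longest continuous carbon chain has 10 atoms, so the parent hydride is decane.
Number the chain so that the substituent locant set {1,4} is lower than {7,10} at the first point of difference.
With this numbering: a chloro group at C-1; a methyl group at C-4.
The substituents are ordered alphabetically, ignoring any di-/tri- multipliers.
The name is 1-chloro-4-methyldecane.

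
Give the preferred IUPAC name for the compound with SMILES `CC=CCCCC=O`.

hept-5-enal

The longest chain bearing the –CHO group and the multiple bond is 7 carbons long (heptane).
An aldehyde (terminal –CHO) is the principal characteristic group, giving the suffix -al.
There is one C=C double bond, indicated by the ending -ene.
Choose the numbering such that the aldehyde carbon is C-1 by definition.
This places the double bond between C-5 and C-6.
Putting it together: hept-5-enal.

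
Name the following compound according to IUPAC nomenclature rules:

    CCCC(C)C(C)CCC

4,5-dimethyloctane

The longest carbon chain is 8 atoms: the parent is octane.
The molecule is symmetric, so either numbering direction gives the same locants.
With this numbering: methyl groups at C-4 and C-5.
Putting it together: 4,5-dimethyloctane.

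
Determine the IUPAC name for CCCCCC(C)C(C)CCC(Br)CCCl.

3-bromo-1-chloro-6,7-dimethyldodecane

The longest carbon chain is 12 atoms: the parent is dodecane.
Choose the numbering such that the substituent locant set {1,3,6,7} is lower than {6,7,10,12} at the first point of difference.
This places a bromo group at C-3; a chloro group at C-1; methyl groups at C-6 and C-7.
Substituent prefixes are cited in alphabetical order (multiplying prefixes like di-/tri- are ignored for ordering).
Assembling the pieces gives 3-bromo-1-chloro-6,7-dimethyldodecane.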